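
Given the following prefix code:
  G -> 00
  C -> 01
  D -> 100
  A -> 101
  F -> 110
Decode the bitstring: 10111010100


Decoding step by step:
Bits 101 -> A
Bits 110 -> F
Bits 101 -> A
Bits 00 -> G


Decoded message: AFAG


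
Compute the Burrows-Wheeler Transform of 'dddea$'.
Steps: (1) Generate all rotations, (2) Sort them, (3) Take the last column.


Rotations (sorted):
  0: $dddea -> last char: a
  1: a$ddde -> last char: e
  2: dddea$ -> last char: $
  3: ddea$d -> last char: d
  4: dea$dd -> last char: d
  5: ea$ddd -> last char: d


BWT = ae$ddd


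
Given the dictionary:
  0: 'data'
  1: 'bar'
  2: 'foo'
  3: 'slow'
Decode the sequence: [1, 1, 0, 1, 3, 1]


Look up each index in the dictionary:
  1 -> 'bar'
  1 -> 'bar'
  0 -> 'data'
  1 -> 'bar'
  3 -> 'slow'
  1 -> 'bar'

Decoded: "bar bar data bar slow bar"


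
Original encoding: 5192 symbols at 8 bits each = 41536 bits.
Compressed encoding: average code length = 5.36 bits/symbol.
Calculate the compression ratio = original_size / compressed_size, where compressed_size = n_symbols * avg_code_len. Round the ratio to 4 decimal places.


original_size = n_symbols * orig_bits = 5192 * 8 = 41536 bits
compressed_size = n_symbols * avg_code_len = 5192 * 5.36 = 27829.12 bits
ratio = original_size / compressed_size = 41536 / 27829.12 = 1.4925

Compression ratio = 1.4925


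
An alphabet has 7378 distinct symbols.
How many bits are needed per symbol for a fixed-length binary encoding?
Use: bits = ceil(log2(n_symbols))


log2(7378) = 12.849
Bracket: 2^12 = 4096 < 7378 <= 2^13 = 8192
So ceil(log2(7378)) = 13

bits = ceil(log2(7378)) = ceil(12.849) = 13 bits


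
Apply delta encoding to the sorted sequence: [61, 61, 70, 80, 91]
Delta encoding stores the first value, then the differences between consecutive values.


First value: 61
Deltas:
  61 - 61 = 0
  70 - 61 = 9
  80 - 70 = 10
  91 - 80 = 11


Delta encoded: [61, 0, 9, 10, 11]


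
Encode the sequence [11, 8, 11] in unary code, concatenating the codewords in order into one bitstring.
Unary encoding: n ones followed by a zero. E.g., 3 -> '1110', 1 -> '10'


Encode each number as n ones followed by a terminating 0:
  11 -> 111111111110 (12 bits)
  8 -> 111111110 (9 bits)
  11 -> 111111111110 (12 bits)
Total length = 12 + 9 + 12 = 33 bits.

Unary([11, 8, 11]) = 111111111110111111110111111111110 (33 bits)


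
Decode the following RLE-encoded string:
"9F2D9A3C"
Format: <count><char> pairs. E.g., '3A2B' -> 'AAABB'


Expanding each <count><char> pair:
  9F -> 'FFFFFFFFF'
  2D -> 'DD'
  9A -> 'AAAAAAAAA'
  3C -> 'CCC'

Decoded = FFFFFFFFFDDAAAAAAAAACCC


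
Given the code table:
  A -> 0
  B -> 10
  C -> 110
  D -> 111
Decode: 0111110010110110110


Decoding:
0 -> A
111 -> D
110 -> C
0 -> A
10 -> B
110 -> C
110 -> C
110 -> C


Result: ADCABCCC


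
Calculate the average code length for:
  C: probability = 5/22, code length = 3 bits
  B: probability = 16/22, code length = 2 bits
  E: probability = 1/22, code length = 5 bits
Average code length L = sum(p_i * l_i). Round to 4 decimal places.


Weighted contributions p_i * l_i:
  C: (5/22) * 3 = 15/22
  B: (16/22) * 2 = 32/22
  E: (1/22) * 5 = 5/22
Sum = (15 + 32 + 5)/22 = 52/22

L = 52/22 = 2.3636 bits/symbol


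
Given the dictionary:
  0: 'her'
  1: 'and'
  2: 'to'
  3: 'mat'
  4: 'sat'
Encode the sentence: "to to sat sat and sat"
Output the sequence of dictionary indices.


Look up each word in the dictionary:
  'to' -> 2
  'to' -> 2
  'sat' -> 4
  'sat' -> 4
  'and' -> 1
  'sat' -> 4

Encoded: [2, 2, 4, 4, 1, 4]


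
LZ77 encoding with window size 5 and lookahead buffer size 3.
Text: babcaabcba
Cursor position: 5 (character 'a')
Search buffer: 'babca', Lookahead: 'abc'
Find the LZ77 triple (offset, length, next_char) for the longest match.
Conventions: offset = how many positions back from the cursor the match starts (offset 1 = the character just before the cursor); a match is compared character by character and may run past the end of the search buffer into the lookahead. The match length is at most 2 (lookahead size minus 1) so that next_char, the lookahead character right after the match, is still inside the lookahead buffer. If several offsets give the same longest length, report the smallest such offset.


Try each offset into the search buffer:
  offset=1 (pos 4, char 'a'): match length 1
  offset=2 (pos 3, char 'c'): match length 0
  offset=3 (pos 2, char 'b'): match length 0
  offset=4 (pos 1, char 'a'): match length 2
  offset=5 (pos 0, char 'b'): match length 0
Longest match has length 2 at offset 4.
next_char = character at position 5 + 2 = 7 -> 'c'

Best match: offset=4, length=2 (matching 'ab' starting at position 1)
LZ77 triple: (4, 2, 'c')


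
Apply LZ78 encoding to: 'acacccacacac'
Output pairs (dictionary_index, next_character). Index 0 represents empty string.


LZ78 encoding steps:
Dictionary: {0: ''}
Step 1: w='' (idx 0), next='a' -> output (0, 'a'), add 'a' as idx 1
Step 2: w='' (idx 0), next='c' -> output (0, 'c'), add 'c' as idx 2
Step 3: w='a' (idx 1), next='c' -> output (1, 'c'), add 'ac' as idx 3
Step 4: w='c' (idx 2), next='c' -> output (2, 'c'), add 'cc' as idx 4
Step 5: w='ac' (idx 3), next='a' -> output (3, 'a'), add 'aca' as idx 5
Step 6: w='c' (idx 2), next='a' -> output (2, 'a'), add 'ca' as idx 6
Step 7: w='c' (idx 2), end of input -> output (2, '')


Encoded: [(0, 'a'), (0, 'c'), (1, 'c'), (2, 'c'), (3, 'a'), (2, 'a'), (2, '')]


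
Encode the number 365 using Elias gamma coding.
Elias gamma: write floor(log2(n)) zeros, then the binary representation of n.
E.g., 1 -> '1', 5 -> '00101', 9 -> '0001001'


num_bits = floor(log2(365)) + 1 = 9
leading_zeros = num_bits - 1 = 8
binary(365) = 101101101

Elias gamma(365) = '00000000' + '101101101' = 00000000101101101 (17 bits)


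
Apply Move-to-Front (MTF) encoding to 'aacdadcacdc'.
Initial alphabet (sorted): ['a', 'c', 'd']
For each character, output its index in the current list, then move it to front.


MTF encoding:
'a': index 0 in ['a', 'c', 'd'] -> ['a', 'c', 'd']
'a': index 0 in ['a', 'c', 'd'] -> ['a', 'c', 'd']
'c': index 1 in ['a', 'c', 'd'] -> ['c', 'a', 'd']
'd': index 2 in ['c', 'a', 'd'] -> ['d', 'c', 'a']
'a': index 2 in ['d', 'c', 'a'] -> ['a', 'd', 'c']
'd': index 1 in ['a', 'd', 'c'] -> ['d', 'a', 'c']
'c': index 2 in ['d', 'a', 'c'] -> ['c', 'd', 'a']
'a': index 2 in ['c', 'd', 'a'] -> ['a', 'c', 'd']
'c': index 1 in ['a', 'c', 'd'] -> ['c', 'a', 'd']
'd': index 2 in ['c', 'a', 'd'] -> ['d', 'c', 'a']
'c': index 1 in ['d', 'c', 'a'] -> ['c', 'd', 'a']


Output: [0, 0, 1, 2, 2, 1, 2, 2, 1, 2, 1]


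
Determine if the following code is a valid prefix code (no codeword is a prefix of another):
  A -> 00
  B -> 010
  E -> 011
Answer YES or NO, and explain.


Checking each pair (does one codeword prefix another?):
  A='00' vs B='010': no prefix
  A='00' vs E='011': no prefix
  B='010' vs A='00': no prefix
  B='010' vs E='011': no prefix
  E='011' vs A='00': no prefix
  E='011' vs B='010': no prefix
No violation found over all pairs.

YES -- this is a valid prefix code. No codeword is a prefix of any other codeword.


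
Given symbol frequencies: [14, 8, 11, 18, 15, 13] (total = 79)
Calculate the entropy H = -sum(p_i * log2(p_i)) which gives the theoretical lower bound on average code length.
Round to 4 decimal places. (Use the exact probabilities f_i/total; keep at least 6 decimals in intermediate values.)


Per-symbol terms -p_i * log2(p_i) with p_i = f_i/79:
  p = 14/79 = 0.177215: log2(p) = -2.496426, -p*log2(p) = 0.442405
  p = 8/79 = 0.101266: log2(p) = -3.303781, -p*log2(p) = 0.334560
  p = 11/79 = 0.139241: log2(p) = -2.844349, -p*log2(p) = 0.396049
  p = 18/79 = 0.227848: log2(p) = -2.133856, -p*log2(p) = 0.486195
  p = 15/79 = 0.189873: log2(p) = -2.396890, -p*log2(p) = 0.455106
  p = 13/79 = 0.164557: log2(p) = -2.603341, -p*log2(p) = 0.428398
H = 0.442405 + 0.334560 + 0.396049 + 0.486195 + 0.455106 + 0.428398 = 2.542713

H = 2.5427 bits/symbol


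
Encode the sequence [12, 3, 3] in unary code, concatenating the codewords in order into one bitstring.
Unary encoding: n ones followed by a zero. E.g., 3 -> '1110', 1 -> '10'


Encode each number as n ones followed by a terminating 0:
  12 -> 1111111111110 (13 bits)
  3 -> 1110 (4 bits)
  3 -> 1110 (4 bits)
Total length = 13 + 4 + 4 = 21 bits.

Unary([12, 3, 3]) = 111111111111011101110 (21 bits)


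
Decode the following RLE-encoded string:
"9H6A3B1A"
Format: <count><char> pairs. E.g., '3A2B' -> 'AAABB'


Expanding each <count><char> pair:
  9H -> 'HHHHHHHHH'
  6A -> 'AAAAAA'
  3B -> 'BBB'
  1A -> 'A'

Decoded = HHHHHHHHHAAAAAABBBA


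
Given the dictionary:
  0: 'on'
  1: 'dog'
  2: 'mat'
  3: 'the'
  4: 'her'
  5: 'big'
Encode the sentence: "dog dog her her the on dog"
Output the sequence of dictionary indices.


Look up each word in the dictionary:
  'dog' -> 1
  'dog' -> 1
  'her' -> 4
  'her' -> 4
  'the' -> 3
  'on' -> 0
  'dog' -> 1

Encoded: [1, 1, 4, 4, 3, 0, 1]


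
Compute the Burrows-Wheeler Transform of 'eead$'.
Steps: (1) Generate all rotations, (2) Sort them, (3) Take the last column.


Rotations (sorted):
  0: $eead -> last char: d
  1: ad$ee -> last char: e
  2: d$eea -> last char: a
  3: ead$e -> last char: e
  4: eead$ -> last char: $


BWT = deae$


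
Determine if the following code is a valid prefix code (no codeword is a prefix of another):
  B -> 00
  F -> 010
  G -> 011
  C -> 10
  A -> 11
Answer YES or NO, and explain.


Checking each pair (does one codeword prefix another?):
  B='00' vs F='010': no prefix
  B='00' vs G='011': no prefix
  B='00' vs C='10': no prefix
  B='00' vs A='11': no prefix
  F='010' vs B='00': no prefix
  F='010' vs G='011': no prefix
  F='010' vs C='10': no prefix
  F='010' vs A='11': no prefix
  G='011' vs B='00': no prefix
  G='011' vs F='010': no prefix
  G='011' vs C='10': no prefix
  G='011' vs A='11': no prefix
  C='10' vs B='00': no prefix
  C='10' vs F='010': no prefix
  C='10' vs G='011': no prefix
  C='10' vs A='11': no prefix
  A='11' vs B='00': no prefix
  A='11' vs F='010': no prefix
  A='11' vs G='011': no prefix
  A='11' vs C='10': no prefix
No violation found over all pairs.

YES -- this is a valid prefix code. No codeword is a prefix of any other codeword.


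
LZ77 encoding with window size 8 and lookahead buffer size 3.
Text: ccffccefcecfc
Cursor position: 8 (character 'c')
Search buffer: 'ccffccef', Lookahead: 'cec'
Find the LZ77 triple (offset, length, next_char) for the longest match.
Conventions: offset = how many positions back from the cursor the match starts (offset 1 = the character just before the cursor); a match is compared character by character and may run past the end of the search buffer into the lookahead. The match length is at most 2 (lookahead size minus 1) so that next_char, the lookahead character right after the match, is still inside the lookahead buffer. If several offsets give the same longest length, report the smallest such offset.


Try each offset into the search buffer:
  offset=1 (pos 7, char 'f'): match length 0
  offset=2 (pos 6, char 'e'): match length 0
  offset=3 (pos 5, char 'c'): match length 2
  offset=4 (pos 4, char 'c'): match length 1
  offset=5 (pos 3, char 'f'): match length 0
  offset=6 (pos 2, char 'f'): match length 0
  offset=7 (pos 1, char 'c'): match length 1
  offset=8 (pos 0, char 'c'): match length 1
Longest match has length 2 at offset 3.
next_char = character at position 8 + 2 = 10 -> 'c'

Best match: offset=3, length=2 (matching 'ce' starting at position 5)
LZ77 triple: (3, 2, 'c')


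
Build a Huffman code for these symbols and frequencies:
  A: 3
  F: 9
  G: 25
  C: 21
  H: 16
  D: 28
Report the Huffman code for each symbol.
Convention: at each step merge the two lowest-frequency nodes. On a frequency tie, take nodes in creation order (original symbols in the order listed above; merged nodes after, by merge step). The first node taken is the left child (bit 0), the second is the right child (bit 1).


Huffman tree construction:
Step 1: Merge A(3) + F(9) = 12
Step 2: Merge (A+F)(12) + H(16) = 28
Step 3: Merge C(21) + G(25) = 46
Step 4: Merge D(28) + ((A+F)+H)(28) = 56
Step 5: Merge (C+G)(46) + (D+((A+F)+H))(56) = 102
Read each symbol's code off the tree from the root (left child = 0, right child = 1).

Codes:
  A: 1100 (length 4)
  F: 1101 (length 4)
  G: 01 (length 2)
  C: 00 (length 2)
  H: 111 (length 3)
  D: 10 (length 2)
Average code length: 244/102 = 2.3922 bits/symbol


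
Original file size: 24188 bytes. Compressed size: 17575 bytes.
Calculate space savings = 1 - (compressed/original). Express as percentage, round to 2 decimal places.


ratio = compressed/original = 17575/24188 = 0.7266
savings = 1 - ratio = 1 - 0.7266 = 0.2734
as a percentage: 0.2734 * 100 = 27.34%

Space savings = 1 - 17575/24188 = 27.34%


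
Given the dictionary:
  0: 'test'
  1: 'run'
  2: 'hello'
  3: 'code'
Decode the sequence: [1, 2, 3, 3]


Look up each index in the dictionary:
  1 -> 'run'
  2 -> 'hello'
  3 -> 'code'
  3 -> 'code'

Decoded: "run hello code code"


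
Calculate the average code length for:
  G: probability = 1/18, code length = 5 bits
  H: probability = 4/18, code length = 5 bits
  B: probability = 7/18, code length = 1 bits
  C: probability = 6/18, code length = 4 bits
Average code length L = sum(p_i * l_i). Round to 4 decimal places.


Weighted contributions p_i * l_i:
  G: (1/18) * 5 = 5/18
  H: (4/18) * 5 = 20/18
  B: (7/18) * 1 = 7/18
  C: (6/18) * 4 = 24/18
Sum = (5 + 20 + 7 + 24)/18 = 56/18

L = 56/18 = 3.1111 bits/symbol


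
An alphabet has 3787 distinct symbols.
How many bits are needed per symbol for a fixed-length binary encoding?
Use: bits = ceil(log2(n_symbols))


log2(3787) = 11.8868
Bracket: 2^11 = 2048 < 3787 <= 2^12 = 4096
So ceil(log2(3787)) = 12

bits = ceil(log2(3787)) = ceil(11.8868) = 12 bits


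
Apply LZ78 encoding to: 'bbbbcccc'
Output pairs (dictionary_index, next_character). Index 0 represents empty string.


LZ78 encoding steps:
Dictionary: {0: ''}
Step 1: w='' (idx 0), next='b' -> output (0, 'b'), add 'b' as idx 1
Step 2: w='b' (idx 1), next='b' -> output (1, 'b'), add 'bb' as idx 2
Step 3: w='b' (idx 1), next='c' -> output (1, 'c'), add 'bc' as idx 3
Step 4: w='' (idx 0), next='c' -> output (0, 'c'), add 'c' as idx 4
Step 5: w='c' (idx 4), next='c' -> output (4, 'c'), add 'cc' as idx 5


Encoded: [(0, 'b'), (1, 'b'), (1, 'c'), (0, 'c'), (4, 'c')]


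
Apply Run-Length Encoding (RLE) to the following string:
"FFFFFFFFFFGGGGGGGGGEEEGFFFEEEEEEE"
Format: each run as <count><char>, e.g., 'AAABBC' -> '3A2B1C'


Scanning runs left to right:
  i=0: run of 'F' x 10 -> '10F'
  i=10: run of 'G' x 9 -> '9G'
  i=19: run of 'E' x 3 -> '3E'
  i=22: run of 'G' x 1 -> '1G'
  i=23: run of 'F' x 3 -> '3F'
  i=26: run of 'E' x 7 -> '7E'

RLE = 10F9G3E1G3F7E


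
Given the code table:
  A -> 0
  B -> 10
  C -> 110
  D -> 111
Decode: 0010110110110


Decoding:
0 -> A
0 -> A
10 -> B
110 -> C
110 -> C
110 -> C


Result: AABCCC


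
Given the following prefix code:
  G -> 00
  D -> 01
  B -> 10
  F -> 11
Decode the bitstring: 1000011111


Decoding step by step:
Bits 10 -> B
Bits 00 -> G
Bits 01 -> D
Bits 11 -> F
Bits 11 -> F


Decoded message: BGDFF


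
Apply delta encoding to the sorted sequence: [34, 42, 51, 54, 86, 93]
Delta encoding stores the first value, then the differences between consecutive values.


First value: 34
Deltas:
  42 - 34 = 8
  51 - 42 = 9
  54 - 51 = 3
  86 - 54 = 32
  93 - 86 = 7


Delta encoded: [34, 8, 9, 3, 32, 7]


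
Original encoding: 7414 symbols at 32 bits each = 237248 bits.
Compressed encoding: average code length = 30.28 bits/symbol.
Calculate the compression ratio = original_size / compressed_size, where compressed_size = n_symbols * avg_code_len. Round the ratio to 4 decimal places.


original_size = n_symbols * orig_bits = 7414 * 32 = 237248 bits
compressed_size = n_symbols * avg_code_len = 7414 * 30.28 = 224495.92 bits
ratio = original_size / compressed_size = 237248 / 224495.92 = 1.0568

Compression ratio = 1.0568


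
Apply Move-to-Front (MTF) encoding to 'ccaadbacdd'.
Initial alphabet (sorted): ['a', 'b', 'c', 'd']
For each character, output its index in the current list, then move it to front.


MTF encoding:
'c': index 2 in ['a', 'b', 'c', 'd'] -> ['c', 'a', 'b', 'd']
'c': index 0 in ['c', 'a', 'b', 'd'] -> ['c', 'a', 'b', 'd']
'a': index 1 in ['c', 'a', 'b', 'd'] -> ['a', 'c', 'b', 'd']
'a': index 0 in ['a', 'c', 'b', 'd'] -> ['a', 'c', 'b', 'd']
'd': index 3 in ['a', 'c', 'b', 'd'] -> ['d', 'a', 'c', 'b']
'b': index 3 in ['d', 'a', 'c', 'b'] -> ['b', 'd', 'a', 'c']
'a': index 2 in ['b', 'd', 'a', 'c'] -> ['a', 'b', 'd', 'c']
'c': index 3 in ['a', 'b', 'd', 'c'] -> ['c', 'a', 'b', 'd']
'd': index 3 in ['c', 'a', 'b', 'd'] -> ['d', 'c', 'a', 'b']
'd': index 0 in ['d', 'c', 'a', 'b'] -> ['d', 'c', 'a', 'b']


Output: [2, 0, 1, 0, 3, 3, 2, 3, 3, 0]


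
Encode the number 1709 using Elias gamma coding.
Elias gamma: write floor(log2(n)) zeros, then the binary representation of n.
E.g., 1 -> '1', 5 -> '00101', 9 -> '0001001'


num_bits = floor(log2(1709)) + 1 = 11
leading_zeros = num_bits - 1 = 10
binary(1709) = 11010101101

Elias gamma(1709) = '0000000000' + '11010101101' = 000000000011010101101 (21 bits)


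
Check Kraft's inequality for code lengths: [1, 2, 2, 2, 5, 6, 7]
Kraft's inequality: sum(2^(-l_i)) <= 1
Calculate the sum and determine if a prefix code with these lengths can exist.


Sum = 2^(-1) + 2^(-2) + 2^(-2) + 2^(-2) + 2^(-5) + 2^(-6) + 2^(-7)
    = 0.5 + 0.25 + 0.25 + 0.25 + 0.03125 + 0.015625 + 0.0078125
    = 167/128 = 1.3046875
Since 1.3046875 > 1, Kraft's inequality is NOT satisfied.
A prefix code with these lengths CANNOT exist.

Kraft sum = 1.3046875. Not satisfied.


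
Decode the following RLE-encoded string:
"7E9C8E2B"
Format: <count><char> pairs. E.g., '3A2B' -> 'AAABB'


Expanding each <count><char> pair:
  7E -> 'EEEEEEE'
  9C -> 'CCCCCCCCC'
  8E -> 'EEEEEEEE'
  2B -> 'BB'

Decoded = EEEEEEECCCCCCCCCEEEEEEEEBB


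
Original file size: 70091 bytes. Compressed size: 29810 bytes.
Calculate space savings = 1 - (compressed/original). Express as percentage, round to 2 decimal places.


ratio = compressed/original = 29810/70091 = 0.425304
savings = 1 - ratio = 1 - 0.425304 = 0.574696
as a percentage: 0.574696 * 100 = 57.47%

Space savings = 1 - 29810/70091 = 57.47%


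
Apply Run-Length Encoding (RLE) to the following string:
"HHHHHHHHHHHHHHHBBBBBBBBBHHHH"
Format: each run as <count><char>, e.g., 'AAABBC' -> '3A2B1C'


Scanning runs left to right:
  i=0: run of 'H' x 15 -> '15H'
  i=15: run of 'B' x 9 -> '9B'
  i=24: run of 'H' x 4 -> '4H'

RLE = 15H9B4H


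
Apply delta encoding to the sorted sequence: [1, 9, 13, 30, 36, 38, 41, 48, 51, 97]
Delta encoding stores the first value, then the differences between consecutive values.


First value: 1
Deltas:
  9 - 1 = 8
  13 - 9 = 4
  30 - 13 = 17
  36 - 30 = 6
  38 - 36 = 2
  41 - 38 = 3
  48 - 41 = 7
  51 - 48 = 3
  97 - 51 = 46


Delta encoded: [1, 8, 4, 17, 6, 2, 3, 7, 3, 46]


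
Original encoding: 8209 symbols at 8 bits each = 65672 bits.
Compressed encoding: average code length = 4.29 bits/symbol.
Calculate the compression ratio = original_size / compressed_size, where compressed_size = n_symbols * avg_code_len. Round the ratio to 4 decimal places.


original_size = n_symbols * orig_bits = 8209 * 8 = 65672 bits
compressed_size = n_symbols * avg_code_len = 8209 * 4.29 = 35216.61 bits
ratio = original_size / compressed_size = 65672 / 35216.61 = 1.8648

Compression ratio = 1.8648


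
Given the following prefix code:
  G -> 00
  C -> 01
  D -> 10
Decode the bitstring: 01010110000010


Decoding step by step:
Bits 01 -> C
Bits 01 -> C
Bits 01 -> C
Bits 10 -> D
Bits 00 -> G
Bits 00 -> G
Bits 10 -> D


Decoded message: CCCDGGD


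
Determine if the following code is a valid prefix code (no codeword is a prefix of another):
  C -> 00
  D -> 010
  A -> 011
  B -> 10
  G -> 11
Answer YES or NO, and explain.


Checking each pair (does one codeword prefix another?):
  C='00' vs D='010': no prefix
  C='00' vs A='011': no prefix
  C='00' vs B='10': no prefix
  C='00' vs G='11': no prefix
  D='010' vs C='00': no prefix
  D='010' vs A='011': no prefix
  D='010' vs B='10': no prefix
  D='010' vs G='11': no prefix
  A='011' vs C='00': no prefix
  A='011' vs D='010': no prefix
  A='011' vs B='10': no prefix
  A='011' vs G='11': no prefix
  B='10' vs C='00': no prefix
  B='10' vs D='010': no prefix
  B='10' vs A='011': no prefix
  B='10' vs G='11': no prefix
  G='11' vs C='00': no prefix
  G='11' vs D='010': no prefix
  G='11' vs A='011': no prefix
  G='11' vs B='10': no prefix
No violation found over all pairs.

YES -- this is a valid prefix code. No codeword is a prefix of any other codeword.


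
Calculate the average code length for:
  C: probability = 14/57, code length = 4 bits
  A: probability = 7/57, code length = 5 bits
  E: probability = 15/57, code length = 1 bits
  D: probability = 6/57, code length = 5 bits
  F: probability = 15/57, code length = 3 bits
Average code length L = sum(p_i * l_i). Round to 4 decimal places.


Weighted contributions p_i * l_i:
  C: (14/57) * 4 = 56/57
  A: (7/57) * 5 = 35/57
  E: (15/57) * 1 = 15/57
  D: (6/57) * 5 = 30/57
  F: (15/57) * 3 = 45/57
Sum = (56 + 35 + 15 + 30 + 45)/57 = 181/57

L = 181/57 = 3.1754 bits/symbol


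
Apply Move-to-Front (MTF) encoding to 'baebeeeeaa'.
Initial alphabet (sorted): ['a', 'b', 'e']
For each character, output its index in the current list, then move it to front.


MTF encoding:
'b': index 1 in ['a', 'b', 'e'] -> ['b', 'a', 'e']
'a': index 1 in ['b', 'a', 'e'] -> ['a', 'b', 'e']
'e': index 2 in ['a', 'b', 'e'] -> ['e', 'a', 'b']
'b': index 2 in ['e', 'a', 'b'] -> ['b', 'e', 'a']
'e': index 1 in ['b', 'e', 'a'] -> ['e', 'b', 'a']
'e': index 0 in ['e', 'b', 'a'] -> ['e', 'b', 'a']
'e': index 0 in ['e', 'b', 'a'] -> ['e', 'b', 'a']
'e': index 0 in ['e', 'b', 'a'] -> ['e', 'b', 'a']
'a': index 2 in ['e', 'b', 'a'] -> ['a', 'e', 'b']
'a': index 0 in ['a', 'e', 'b'] -> ['a', 'e', 'b']


Output: [1, 1, 2, 2, 1, 0, 0, 0, 2, 0]


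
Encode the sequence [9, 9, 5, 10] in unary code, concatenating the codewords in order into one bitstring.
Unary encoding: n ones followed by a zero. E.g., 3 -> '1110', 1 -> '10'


Encode each number as n ones followed by a terminating 0:
  9 -> 1111111110 (10 bits)
  9 -> 1111111110 (10 bits)
  5 -> 111110 (6 bits)
  10 -> 11111111110 (11 bits)
Total length = 10 + 10 + 6 + 11 = 37 bits.

Unary([9, 9, 5, 10]) = 1111111110111111111011111011111111110 (37 bits)


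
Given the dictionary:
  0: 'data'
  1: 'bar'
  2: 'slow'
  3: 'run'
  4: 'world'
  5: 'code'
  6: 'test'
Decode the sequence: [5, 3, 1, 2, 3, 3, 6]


Look up each index in the dictionary:
  5 -> 'code'
  3 -> 'run'
  1 -> 'bar'
  2 -> 'slow'
  3 -> 'run'
  3 -> 'run'
  6 -> 'test'

Decoded: "code run bar slow run run test"


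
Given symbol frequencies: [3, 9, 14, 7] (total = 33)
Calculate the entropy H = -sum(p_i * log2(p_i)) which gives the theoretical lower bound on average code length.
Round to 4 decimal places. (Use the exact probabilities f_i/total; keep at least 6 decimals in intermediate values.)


Per-symbol terms -p_i * log2(p_i) with p_i = f_i/33:
  p = 3/33 = 0.090909: log2(p) = -3.459432, -p*log2(p) = 0.314494
  p = 9/33 = 0.272727: log2(p) = -1.874469, -p*log2(p) = 0.511219
  p = 14/33 = 0.424242: log2(p) = -1.237039, -p*log2(p) = 0.524805
  p = 7/33 = 0.212121: log2(p) = -2.237039, -p*log2(p) = 0.474523
H = 0.314494 + 0.511219 + 0.524805 + 0.474523 = 1.825041

H = 1.825 bits/symbol


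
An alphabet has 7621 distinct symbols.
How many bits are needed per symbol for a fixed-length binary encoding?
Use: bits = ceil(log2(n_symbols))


log2(7621) = 12.8958
Bracket: 2^12 = 4096 < 7621 <= 2^13 = 8192
So ceil(log2(7621)) = 13

bits = ceil(log2(7621)) = ceil(12.8958) = 13 bits


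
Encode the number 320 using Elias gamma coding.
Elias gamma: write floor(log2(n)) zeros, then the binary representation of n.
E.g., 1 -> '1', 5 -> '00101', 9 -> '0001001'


num_bits = floor(log2(320)) + 1 = 9
leading_zeros = num_bits - 1 = 8
binary(320) = 101000000

Elias gamma(320) = '00000000' + '101000000' = 00000000101000000 (17 bits)


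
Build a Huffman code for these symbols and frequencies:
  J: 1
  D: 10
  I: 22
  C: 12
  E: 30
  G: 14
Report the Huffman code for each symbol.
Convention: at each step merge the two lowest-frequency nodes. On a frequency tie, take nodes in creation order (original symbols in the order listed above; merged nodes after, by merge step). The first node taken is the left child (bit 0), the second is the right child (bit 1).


Huffman tree construction:
Step 1: Merge J(1) + D(10) = 11
Step 2: Merge (J+D)(11) + C(12) = 23
Step 3: Merge G(14) + I(22) = 36
Step 4: Merge ((J+D)+C)(23) + E(30) = 53
Step 5: Merge (G+I)(36) + (((J+D)+C)+E)(53) = 89
Read each symbol's code off the tree from the root (left child = 0, right child = 1).

Codes:
  J: 1000 (length 4)
  D: 1001 (length 4)
  I: 01 (length 2)
  C: 101 (length 3)
  E: 11 (length 2)
  G: 00 (length 2)
Average code length: 212/89 = 2.3820 bits/symbol


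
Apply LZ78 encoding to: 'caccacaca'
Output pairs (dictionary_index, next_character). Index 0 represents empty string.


LZ78 encoding steps:
Dictionary: {0: ''}
Step 1: w='' (idx 0), next='c' -> output (0, 'c'), add 'c' as idx 1
Step 2: w='' (idx 0), next='a' -> output (0, 'a'), add 'a' as idx 2
Step 3: w='c' (idx 1), next='c' -> output (1, 'c'), add 'cc' as idx 3
Step 4: w='a' (idx 2), next='c' -> output (2, 'c'), add 'ac' as idx 4
Step 5: w='ac' (idx 4), next='a' -> output (4, 'a'), add 'aca' as idx 5


Encoded: [(0, 'c'), (0, 'a'), (1, 'c'), (2, 'c'), (4, 'a')]


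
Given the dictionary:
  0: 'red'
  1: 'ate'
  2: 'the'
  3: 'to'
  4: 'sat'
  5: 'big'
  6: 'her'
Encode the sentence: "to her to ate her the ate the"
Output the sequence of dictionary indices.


Look up each word in the dictionary:
  'to' -> 3
  'her' -> 6
  'to' -> 3
  'ate' -> 1
  'her' -> 6
  'the' -> 2
  'ate' -> 1
  'the' -> 2

Encoded: [3, 6, 3, 1, 6, 2, 1, 2]


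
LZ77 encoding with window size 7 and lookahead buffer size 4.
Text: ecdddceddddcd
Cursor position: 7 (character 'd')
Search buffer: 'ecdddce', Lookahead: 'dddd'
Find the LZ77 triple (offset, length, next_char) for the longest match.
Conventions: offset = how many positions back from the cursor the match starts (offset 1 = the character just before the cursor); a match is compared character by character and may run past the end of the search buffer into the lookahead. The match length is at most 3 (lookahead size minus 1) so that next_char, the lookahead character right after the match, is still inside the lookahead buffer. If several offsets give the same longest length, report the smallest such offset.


Try each offset into the search buffer:
  offset=1 (pos 6, char 'e'): match length 0
  offset=2 (pos 5, char 'c'): match length 0
  offset=3 (pos 4, char 'd'): match length 1
  offset=4 (pos 3, char 'd'): match length 2
  offset=5 (pos 2, char 'd'): match length 3
  offset=6 (pos 1, char 'c'): match length 0
  offset=7 (pos 0, char 'e'): match length 0
Longest match has length 3 at offset 5.
next_char = character at position 7 + 3 = 10 -> 'd'

Best match: offset=5, length=3 (matching 'ddd' starting at position 2)
LZ77 triple: (5, 3, 'd')


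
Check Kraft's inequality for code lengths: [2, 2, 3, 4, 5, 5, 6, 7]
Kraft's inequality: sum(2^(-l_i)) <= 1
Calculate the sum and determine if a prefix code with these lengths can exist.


Sum = 2^(-2) + 2^(-2) + 2^(-3) + 2^(-4) + 2^(-5) + 2^(-5) + 2^(-6) + 2^(-7)
    = 0.25 + 0.25 + 0.125 + 0.0625 + 0.03125 + 0.03125 + 0.015625 + 0.0078125
    = 99/128 = 0.7734375
Since 0.7734375 <= 1, Kraft's inequality IS satisfied.
A prefix code with these lengths CAN exist.

Kraft sum = 0.7734375. Satisfied.


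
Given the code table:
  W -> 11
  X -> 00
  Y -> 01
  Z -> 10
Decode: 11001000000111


Decoding:
11 -> W
00 -> X
10 -> Z
00 -> X
00 -> X
01 -> Y
11 -> W


Result: WXZXXYW


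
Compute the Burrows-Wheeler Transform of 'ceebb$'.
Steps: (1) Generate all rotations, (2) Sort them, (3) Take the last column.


Rotations (sorted):
  0: $ceebb -> last char: b
  1: b$ceeb -> last char: b
  2: bb$cee -> last char: e
  3: ceebb$ -> last char: $
  4: ebb$ce -> last char: e
  5: eebb$c -> last char: c


BWT = bbe$ec


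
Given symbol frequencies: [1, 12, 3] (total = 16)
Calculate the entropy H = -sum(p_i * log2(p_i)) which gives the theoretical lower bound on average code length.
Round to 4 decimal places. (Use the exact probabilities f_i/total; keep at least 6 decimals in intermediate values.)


Per-symbol terms -p_i * log2(p_i) with p_i = f_i/16:
  p = 1/16 = 0.062500: log2(p) = -4.000000, -p*log2(p) = 0.250000
  p = 12/16 = 0.750000: log2(p) = -0.415037, -p*log2(p) = 0.311278
  p = 3/16 = 0.187500: log2(p) = -2.415037, -p*log2(p) = 0.452820
H = 0.250000 + 0.311278 + 0.452820 = 1.014098

H = 1.0141 bits/symbol


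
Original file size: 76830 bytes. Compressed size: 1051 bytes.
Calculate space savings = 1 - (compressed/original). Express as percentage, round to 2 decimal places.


ratio = compressed/original = 1051/76830 = 0.01368
savings = 1 - ratio = 1 - 0.01368 = 0.98632
as a percentage: 0.98632 * 100 = 98.63%

Space savings = 1 - 1051/76830 = 98.63%


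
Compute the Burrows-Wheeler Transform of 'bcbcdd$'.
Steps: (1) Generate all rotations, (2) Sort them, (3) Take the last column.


Rotations (sorted):
  0: $bcbcdd -> last char: d
  1: bcbcdd$ -> last char: $
  2: bcdd$bc -> last char: c
  3: cbcdd$b -> last char: b
  4: cdd$bcb -> last char: b
  5: d$bcbcd -> last char: d
  6: dd$bcbc -> last char: c


BWT = d$cbbdc


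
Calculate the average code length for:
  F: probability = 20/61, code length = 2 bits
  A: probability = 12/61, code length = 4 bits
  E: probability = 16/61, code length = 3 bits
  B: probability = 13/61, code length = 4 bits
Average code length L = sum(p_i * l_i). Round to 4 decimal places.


Weighted contributions p_i * l_i:
  F: (20/61) * 2 = 40/61
  A: (12/61) * 4 = 48/61
  E: (16/61) * 3 = 48/61
  B: (13/61) * 4 = 52/61
Sum = (40 + 48 + 48 + 52)/61 = 188/61

L = 188/61 = 3.0820 bits/symbol


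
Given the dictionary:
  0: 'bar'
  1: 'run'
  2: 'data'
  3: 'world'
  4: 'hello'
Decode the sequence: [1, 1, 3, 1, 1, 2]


Look up each index in the dictionary:
  1 -> 'run'
  1 -> 'run'
  3 -> 'world'
  1 -> 'run'
  1 -> 'run'
  2 -> 'data'

Decoded: "run run world run run data"


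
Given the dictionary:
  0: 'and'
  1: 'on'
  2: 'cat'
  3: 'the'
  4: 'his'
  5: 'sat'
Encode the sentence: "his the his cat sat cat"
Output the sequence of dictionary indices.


Look up each word in the dictionary:
  'his' -> 4
  'the' -> 3
  'his' -> 4
  'cat' -> 2
  'sat' -> 5
  'cat' -> 2

Encoded: [4, 3, 4, 2, 5, 2]


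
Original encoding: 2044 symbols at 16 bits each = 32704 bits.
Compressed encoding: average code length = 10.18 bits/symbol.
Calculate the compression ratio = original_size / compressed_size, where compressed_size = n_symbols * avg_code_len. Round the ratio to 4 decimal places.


original_size = n_symbols * orig_bits = 2044 * 16 = 32704 bits
compressed_size = n_symbols * avg_code_len = 2044 * 10.18 = 20807.92 bits
ratio = original_size / compressed_size = 32704 / 20807.92 = 1.5717

Compression ratio = 1.5717


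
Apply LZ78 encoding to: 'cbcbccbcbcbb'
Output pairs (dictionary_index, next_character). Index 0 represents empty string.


LZ78 encoding steps:
Dictionary: {0: ''}
Step 1: w='' (idx 0), next='c' -> output (0, 'c'), add 'c' as idx 1
Step 2: w='' (idx 0), next='b' -> output (0, 'b'), add 'b' as idx 2
Step 3: w='c' (idx 1), next='b' -> output (1, 'b'), add 'cb' as idx 3
Step 4: w='c' (idx 1), next='c' -> output (1, 'c'), add 'cc' as idx 4
Step 5: w='b' (idx 2), next='c' -> output (2, 'c'), add 'bc' as idx 5
Step 6: w='bc' (idx 5), next='b' -> output (5, 'b'), add 'bcb' as idx 6
Step 7: w='b' (idx 2), end of input -> output (2, '')


Encoded: [(0, 'c'), (0, 'b'), (1, 'b'), (1, 'c'), (2, 'c'), (5, 'b'), (2, '')]


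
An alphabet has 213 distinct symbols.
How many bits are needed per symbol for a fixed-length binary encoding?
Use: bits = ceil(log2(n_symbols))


log2(213) = 7.7347
Bracket: 2^7 = 128 < 213 <= 2^8 = 256
So ceil(log2(213)) = 8

bits = ceil(log2(213)) = ceil(7.7347) = 8 bits


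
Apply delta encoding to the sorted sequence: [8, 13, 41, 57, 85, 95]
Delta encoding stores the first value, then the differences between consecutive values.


First value: 8
Deltas:
  13 - 8 = 5
  41 - 13 = 28
  57 - 41 = 16
  85 - 57 = 28
  95 - 85 = 10


Delta encoded: [8, 5, 28, 16, 28, 10]


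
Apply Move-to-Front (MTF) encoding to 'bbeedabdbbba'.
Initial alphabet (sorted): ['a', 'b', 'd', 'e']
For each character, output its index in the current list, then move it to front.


MTF encoding:
'b': index 1 in ['a', 'b', 'd', 'e'] -> ['b', 'a', 'd', 'e']
'b': index 0 in ['b', 'a', 'd', 'e'] -> ['b', 'a', 'd', 'e']
'e': index 3 in ['b', 'a', 'd', 'e'] -> ['e', 'b', 'a', 'd']
'e': index 0 in ['e', 'b', 'a', 'd'] -> ['e', 'b', 'a', 'd']
'd': index 3 in ['e', 'b', 'a', 'd'] -> ['d', 'e', 'b', 'a']
'a': index 3 in ['d', 'e', 'b', 'a'] -> ['a', 'd', 'e', 'b']
'b': index 3 in ['a', 'd', 'e', 'b'] -> ['b', 'a', 'd', 'e']
'd': index 2 in ['b', 'a', 'd', 'e'] -> ['d', 'b', 'a', 'e']
'b': index 1 in ['d', 'b', 'a', 'e'] -> ['b', 'd', 'a', 'e']
'b': index 0 in ['b', 'd', 'a', 'e'] -> ['b', 'd', 'a', 'e']
'b': index 0 in ['b', 'd', 'a', 'e'] -> ['b', 'd', 'a', 'e']
'a': index 2 in ['b', 'd', 'a', 'e'] -> ['a', 'b', 'd', 'e']


Output: [1, 0, 3, 0, 3, 3, 3, 2, 1, 0, 0, 2]


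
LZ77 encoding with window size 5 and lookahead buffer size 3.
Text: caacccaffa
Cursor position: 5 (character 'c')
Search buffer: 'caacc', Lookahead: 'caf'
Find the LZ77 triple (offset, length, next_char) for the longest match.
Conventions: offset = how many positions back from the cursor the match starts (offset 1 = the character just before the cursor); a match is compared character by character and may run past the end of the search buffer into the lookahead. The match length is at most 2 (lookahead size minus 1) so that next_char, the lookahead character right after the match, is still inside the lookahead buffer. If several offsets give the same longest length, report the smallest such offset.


Try each offset into the search buffer:
  offset=1 (pos 4, char 'c'): match length 1
  offset=2 (pos 3, char 'c'): match length 1
  offset=3 (pos 2, char 'a'): match length 0
  offset=4 (pos 1, char 'a'): match length 0
  offset=5 (pos 0, char 'c'): match length 2
Longest match has length 2 at offset 5.
next_char = character at position 5 + 2 = 7 -> 'f'

Best match: offset=5, length=2 (matching 'ca' starting at position 0)
LZ77 triple: (5, 2, 'f')


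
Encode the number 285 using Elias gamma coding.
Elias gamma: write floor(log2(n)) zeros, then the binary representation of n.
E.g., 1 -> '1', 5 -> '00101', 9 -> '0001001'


num_bits = floor(log2(285)) + 1 = 9
leading_zeros = num_bits - 1 = 8
binary(285) = 100011101

Elias gamma(285) = '00000000' + '100011101' = 00000000100011101 (17 bits)


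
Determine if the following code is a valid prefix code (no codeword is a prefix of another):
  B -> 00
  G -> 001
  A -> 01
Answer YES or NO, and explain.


Checking each pair (does one codeword prefix another?):
  B='00' vs G='001': prefix -- VIOLATION

NO -- this is NOT a valid prefix code. B (00) is a prefix of G (001).


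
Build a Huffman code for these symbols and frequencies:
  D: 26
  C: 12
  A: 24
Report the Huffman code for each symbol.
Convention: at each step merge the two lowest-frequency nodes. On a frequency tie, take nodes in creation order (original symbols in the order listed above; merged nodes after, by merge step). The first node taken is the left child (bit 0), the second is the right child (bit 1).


Huffman tree construction:
Step 1: Merge C(12) + A(24) = 36
Step 2: Merge D(26) + (C+A)(36) = 62
Read each symbol's code off the tree from the root (left child = 0, right child = 1).

Codes:
  D: 0 (length 1)
  C: 10 (length 2)
  A: 11 (length 2)
Average code length: 98/62 = 1.5806 bits/symbol


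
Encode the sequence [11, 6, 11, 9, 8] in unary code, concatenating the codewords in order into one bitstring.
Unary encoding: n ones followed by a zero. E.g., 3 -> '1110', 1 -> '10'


Encode each number as n ones followed by a terminating 0:
  11 -> 111111111110 (12 bits)
  6 -> 1111110 (7 bits)
  11 -> 111111111110 (12 bits)
  9 -> 1111111110 (10 bits)
  8 -> 111111110 (9 bits)
Total length = 12 + 7 + 12 + 10 + 9 = 50 bits.

Unary([11, 6, 11, 9, 8]) = 11111111111011111101111111111101111111110111111110 (50 bits)


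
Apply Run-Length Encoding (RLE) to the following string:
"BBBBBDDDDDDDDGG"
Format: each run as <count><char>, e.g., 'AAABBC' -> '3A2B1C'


Scanning runs left to right:
  i=0: run of 'B' x 5 -> '5B'
  i=5: run of 'D' x 8 -> '8D'
  i=13: run of 'G' x 2 -> '2G'

RLE = 5B8D2G


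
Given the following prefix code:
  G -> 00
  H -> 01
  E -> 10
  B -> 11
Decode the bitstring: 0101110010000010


Decoding step by step:
Bits 01 -> H
Bits 01 -> H
Bits 11 -> B
Bits 00 -> G
Bits 10 -> E
Bits 00 -> G
Bits 00 -> G
Bits 10 -> E


Decoded message: HHBGEGGE


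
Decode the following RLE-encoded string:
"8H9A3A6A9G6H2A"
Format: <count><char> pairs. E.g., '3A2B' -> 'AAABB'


Expanding each <count><char> pair:
  8H -> 'HHHHHHHH'
  9A -> 'AAAAAAAAA'
  3A -> 'AAA'
  6A -> 'AAAAAA'
  9G -> 'GGGGGGGGG'
  6H -> 'HHHHHH'
  2A -> 'AA'

Decoded = HHHHHHHHAAAAAAAAAAAAAAAAAAGGGGGGGGGHHHHHHAA


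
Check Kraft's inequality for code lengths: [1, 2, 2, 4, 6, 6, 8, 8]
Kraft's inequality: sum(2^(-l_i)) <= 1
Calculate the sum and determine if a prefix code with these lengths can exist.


Sum = 2^(-1) + 2^(-2) + 2^(-2) + 2^(-4) + 2^(-6) + 2^(-6) + 2^(-8) + 2^(-8)
    = 0.5 + 0.25 + 0.25 + 0.0625 + 0.015625 + 0.015625 + 0.00390625 + 0.00390625
    = 282/256 = 1.1015625
Since 1.1015625 > 1, Kraft's inequality is NOT satisfied.
A prefix code with these lengths CANNOT exist.

Kraft sum = 1.1015625. Not satisfied.


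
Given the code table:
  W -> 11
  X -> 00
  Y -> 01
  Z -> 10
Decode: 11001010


Decoding:
11 -> W
00 -> X
10 -> Z
10 -> Z


Result: WXZZ


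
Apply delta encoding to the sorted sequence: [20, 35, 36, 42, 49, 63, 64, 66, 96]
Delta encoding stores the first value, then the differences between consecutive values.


First value: 20
Deltas:
  35 - 20 = 15
  36 - 35 = 1
  42 - 36 = 6
  49 - 42 = 7
  63 - 49 = 14
  64 - 63 = 1
  66 - 64 = 2
  96 - 66 = 30


Delta encoded: [20, 15, 1, 6, 7, 14, 1, 2, 30]


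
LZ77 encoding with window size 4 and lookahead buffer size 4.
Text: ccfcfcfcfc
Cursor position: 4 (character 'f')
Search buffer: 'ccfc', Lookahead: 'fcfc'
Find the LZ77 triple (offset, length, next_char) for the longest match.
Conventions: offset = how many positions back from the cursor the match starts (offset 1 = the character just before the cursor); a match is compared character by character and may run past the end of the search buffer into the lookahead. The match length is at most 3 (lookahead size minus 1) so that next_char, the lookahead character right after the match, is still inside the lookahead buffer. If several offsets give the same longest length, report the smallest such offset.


Try each offset into the search buffer:
  offset=1 (pos 3, char 'c'): match length 0
  offset=2 (pos 2, char 'f'): match length 3
  offset=3 (pos 1, char 'c'): match length 0
  offset=4 (pos 0, char 'c'): match length 0
Longest match has length 3 at offset 2.
next_char = character at position 4 + 3 = 7 -> 'c'

Best match: offset=2, length=3 (matching 'fcf' starting at position 2)
LZ77 triple: (2, 3, 'c')


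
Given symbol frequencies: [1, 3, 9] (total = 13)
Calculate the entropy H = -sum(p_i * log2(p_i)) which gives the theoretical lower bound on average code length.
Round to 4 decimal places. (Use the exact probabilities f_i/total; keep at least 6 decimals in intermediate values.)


Per-symbol terms -p_i * log2(p_i) with p_i = f_i/13:
  p = 1/13 = 0.076923: log2(p) = -3.700440, -p*log2(p) = 0.284649
  p = 3/13 = 0.230769: log2(p) = -2.115477, -p*log2(p) = 0.488187
  p = 9/13 = 0.692308: log2(p) = -0.530515, -p*log2(p) = 0.367279
H = 0.284649 + 0.488187 + 0.367279 = 1.140115

H = 1.1401 bits/symbol
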